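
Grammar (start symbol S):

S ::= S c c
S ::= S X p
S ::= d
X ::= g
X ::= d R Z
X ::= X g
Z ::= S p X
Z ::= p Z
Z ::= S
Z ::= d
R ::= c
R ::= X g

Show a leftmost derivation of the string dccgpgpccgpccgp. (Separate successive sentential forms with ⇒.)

S⇒SXp⇒SccXp⇒SXpccXp⇒SccXpccXp⇒SXpccXpccXp⇒SXpXpccXpccXp⇒SccXpXpccXpccXp⇒dccXpXpccXpccXp⇒dccgpXpccXpccXp⇒dccgpgpccXpccXp⇒dccgpgpccgpccXp⇒dccgpgpccgpccgp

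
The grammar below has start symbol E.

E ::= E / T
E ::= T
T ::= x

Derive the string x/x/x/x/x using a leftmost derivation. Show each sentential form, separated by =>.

E => E/T   [E ::= E / T]
E/T => E/T/T   [E ::= E / T]
E/T/T => E/T/T/T   [E ::= E / T]
E/T/T/T => E/T/T/T/T   [E ::= E / T]
E/T/T/T/T => T/T/T/T/T   [E ::= T]
T/T/T/T/T => x/T/T/T/T   [T ::= x]
x/T/T/T/T => x/x/T/T/T   [T ::= x]
x/x/T/T/T => x/x/x/T/T   [T ::= x]
x/x/x/T/T => x/x/x/x/T   [T ::= x]
x/x/x/x/T => x/x/x/x/x   [T ::= x]

E => E/T => E/T/T => E/T/T/T => E/T/T/T/T => T/T/T/T/T => x/T/T/T/T => x/x/T/T/T => x/x/x/T/T => x/x/x/x/T => x/x/x/x/x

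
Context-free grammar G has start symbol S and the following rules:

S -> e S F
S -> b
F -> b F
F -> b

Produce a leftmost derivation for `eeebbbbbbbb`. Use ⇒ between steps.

S ⇒ eSF   [S -> e S F]
eSF ⇒ eeSFF   [S -> e S F]
eeSFF ⇒ eeeSFFF   [S -> e S F]
eeeSFFF ⇒ eeebFFF   [S -> b]
eeebFFF ⇒ eeebbFFF   [F -> b F]
eeebbFFF ⇒ eeebbbFFF   [F -> b F]
eeebbbFFF ⇒ eeebbbbFF   [F -> b]
eeebbbbFF ⇒ eeebbbbbFF   [F -> b F]
eeebbbbbFF ⇒ eeebbbbbbF   [F -> b]
eeebbbbbbF ⇒ eeebbbbbbbF   [F -> b F]
eeebbbbbbbF ⇒ eeebbbbbbbb   [F -> b]

S ⇒ eSF ⇒ eeSFF ⇒ eeeSFFF ⇒ eeebFFF ⇒ eeebbFFF ⇒ eeebbbFFF ⇒ eeebbbbFF ⇒ eeebbbbbFF ⇒ eeebbbbbbF ⇒ eeebbbbbbbF ⇒ eeebbbbbbbb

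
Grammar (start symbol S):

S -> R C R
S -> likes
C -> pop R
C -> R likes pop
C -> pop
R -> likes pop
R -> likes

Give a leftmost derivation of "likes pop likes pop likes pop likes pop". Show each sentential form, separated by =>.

S => R C R => likes pop C R => likes pop R likes pop R => likes pop likes pop likes pop R => likes pop likes pop likes pop likes pop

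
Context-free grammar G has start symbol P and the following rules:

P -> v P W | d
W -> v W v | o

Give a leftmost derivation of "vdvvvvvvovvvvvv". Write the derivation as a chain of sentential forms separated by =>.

P => vPW => vdW => vdvWv => vdvvWvv => vdvvvWvvv => vdvvvvWvvvv => vdvvvvvWvvvvv => vdvvvvvvWvvvvvv => vdvvvvvvovvvvvv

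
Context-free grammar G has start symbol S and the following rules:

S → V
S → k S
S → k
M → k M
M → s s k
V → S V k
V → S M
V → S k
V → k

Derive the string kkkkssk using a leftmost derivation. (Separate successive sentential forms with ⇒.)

S⇒kS⇒kkS⇒kkkS⇒kkkV⇒kkkSM⇒kkkkM⇒kkkkssk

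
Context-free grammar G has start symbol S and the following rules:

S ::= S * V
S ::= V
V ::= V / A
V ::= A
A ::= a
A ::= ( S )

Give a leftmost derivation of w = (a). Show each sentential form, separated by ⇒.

S ⇒ V ⇒ A ⇒ (S) ⇒ (V) ⇒ (A) ⇒ (a)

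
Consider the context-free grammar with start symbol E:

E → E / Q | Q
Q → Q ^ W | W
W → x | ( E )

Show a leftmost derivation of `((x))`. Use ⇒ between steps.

E ⇒ Q   [E → Q]
Q ⇒ W   [Q → W]
W ⇒ (E)   [W → ( E )]
(E) ⇒ (Q)   [E → Q]
(Q) ⇒ (W)   [Q → W]
(W) ⇒ ((E))   [W → ( E )]
((E)) ⇒ ((Q))   [E → Q]
((Q)) ⇒ ((W))   [Q → W]
((W)) ⇒ ((x))   [W → x]

E ⇒ Q ⇒ W ⇒ (E) ⇒ (Q) ⇒ (W) ⇒ ((E)) ⇒ ((Q)) ⇒ ((W)) ⇒ ((x))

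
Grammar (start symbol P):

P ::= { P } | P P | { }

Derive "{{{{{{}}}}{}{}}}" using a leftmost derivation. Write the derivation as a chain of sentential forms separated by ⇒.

P ⇒ {P}   [P ::= { P }]
{P} ⇒ {{P}}   [P ::= { P }]
{{P}} ⇒ {{PP}}   [P ::= P P]
{{PP}} ⇒ {{PPP}}   [P ::= P P]
{{PPP}} ⇒ {{{P}PP}}   [P ::= { P }]
{{{P}PP}} ⇒ {{{{P}}PP}}   [P ::= { P }]
{{{{P}}PP}} ⇒ {{{{{P}}}PP}}   [P ::= { P }]
{{{{{P}}}PP}} ⇒ {{{{{{}}}}PP}}   [P ::= { }]
{{{{{{}}}}PP}} ⇒ {{{{{{}}}}{}P}}   [P ::= { }]
{{{{{{}}}}{}P}} ⇒ {{{{{{}}}}{}{}}}   [P ::= { }]

P ⇒ {P} ⇒ {{P}} ⇒ {{PP}} ⇒ {{PPP}} ⇒ {{{P}PP}} ⇒ {{{{P}}PP}} ⇒ {{{{{P}}}PP}} ⇒ {{{{{{}}}}PP}} ⇒ {{{{{{}}}}{}P}} ⇒ {{{{{{}}}}{}{}}}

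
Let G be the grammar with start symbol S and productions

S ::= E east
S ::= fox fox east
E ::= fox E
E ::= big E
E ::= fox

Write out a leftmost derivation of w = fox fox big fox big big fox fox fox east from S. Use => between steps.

S => E east => fox E east => fox fox E east => fox fox big E east => fox fox big fox E east => fox fox big fox big E east => fox fox big fox big big E east => fox fox big fox big big fox E east => fox fox big fox big big fox fox E east => fox fox big fox big big fox fox fox east

S => E east   [S ::= E east]
E east => fox E east   [E ::= fox E]
fox E east => fox fox E east   [E ::= fox E]
fox fox E east => fox fox big E east   [E ::= big E]
fox fox big E east => fox fox big fox E east   [E ::= fox E]
fox fox big fox E east => fox fox big fox big E east   [E ::= big E]
fox fox big fox big E east => fox fox big fox big big E east   [E ::= big E]
fox fox big fox big big E east => fox fox big fox big big fox E east   [E ::= fox E]
fox fox big fox big big fox E east => fox fox big fox big big fox fox E east   [E ::= fox E]
fox fox big fox big big fox fox E east => fox fox big fox big big fox fox fox east   [E ::= fox]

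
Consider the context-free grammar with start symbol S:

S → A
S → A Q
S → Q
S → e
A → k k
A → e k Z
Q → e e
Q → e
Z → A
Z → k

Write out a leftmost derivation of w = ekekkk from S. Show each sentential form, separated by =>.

S => A   [S → A]
A => ekZ   [A → e k Z]
ekZ => ekA   [Z → A]
ekA => ekekZ   [A → e k Z]
ekekZ => ekekA   [Z → A]
ekekA => ekekkk   [A → k k]

S=>A=>ekZ=>ekA=>ekekZ=>ekekA=>ekekkk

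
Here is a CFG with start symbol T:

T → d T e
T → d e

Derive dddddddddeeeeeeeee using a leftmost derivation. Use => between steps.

T => dTe   [T → d T e]
dTe => ddTee   [T → d T e]
ddTee => dddTeee   [T → d T e]
dddTeee => ddddTeeee   [T → d T e]
ddddTeeee => dddddTeeeee   [T → d T e]
dddddTeeeee => ddddddTeeeeee   [T → d T e]
ddddddTeeeeee => dddddddTeeeeeee   [T → d T e]
dddddddTeeeeeee => ddddddddTeeeeeeee   [T → d T e]
ddddddddTeeeeeeee => dddddddddeeeeeeeee   [T → d e]

T => dTe => ddTee => dddTeee => ddddTeeee => dddddTeeeee => ddddddTeeeeee => dddddddTeeeeeee => ddddddddTeeeeeeee => dddddddddeeeeeeeee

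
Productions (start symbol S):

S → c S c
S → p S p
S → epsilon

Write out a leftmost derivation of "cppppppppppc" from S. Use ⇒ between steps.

S ⇒ cSc   [S → c S c]
cSc ⇒ cpSpc   [S → p S p]
cpSpc ⇒ cppSppc   [S → p S p]
cppSppc ⇒ cpppSpppc   [S → p S p]
cpppSpppc ⇒ cppppSppppc   [S → p S p]
cppppSppppc ⇒ cpppppSpppppc   [S → p S p]
cpppppSpppppc ⇒ cppppppppppc   [S → epsilon]

S ⇒ cSc ⇒ cpSpc ⇒ cppSppc ⇒ cpppSpppc ⇒ cppppSppppc ⇒ cpppppSpppppc ⇒ cppppppppppc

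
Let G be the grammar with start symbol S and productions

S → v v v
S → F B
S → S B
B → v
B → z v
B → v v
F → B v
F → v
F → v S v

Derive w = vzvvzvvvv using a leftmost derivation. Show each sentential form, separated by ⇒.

S ⇒ FB ⇒ vSvB ⇒ vFBvB ⇒ vBvBvB ⇒ vzvvBvB ⇒ vzvvzvvB ⇒ vzvvzvvvv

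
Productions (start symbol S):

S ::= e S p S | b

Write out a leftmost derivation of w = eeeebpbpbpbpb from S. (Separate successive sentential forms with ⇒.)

S ⇒ eSpS   [S ::= e S p S]
eSpS ⇒ eeSpSpS   [S ::= e S p S]
eeSpSpS ⇒ eeeSpSpSpS   [S ::= e S p S]
eeeSpSpSpS ⇒ eeeeSpSpSpSpS   [S ::= e S p S]
eeeeSpSpSpSpS ⇒ eeeebpSpSpSpS   [S ::= b]
eeeebpSpSpSpS ⇒ eeeebpbpSpSpS   [S ::= b]
eeeebpbpSpSpS ⇒ eeeebpbpbpSpS   [S ::= b]
eeeebpbpbpSpS ⇒ eeeebpbpbpbpS   [S ::= b]
eeeebpbpbpbpS ⇒ eeeebpbpbpbpb   [S ::= b]

S ⇒ eSpS ⇒ eeSpSpS ⇒ eeeSpSpSpS ⇒ eeeeSpSpSpSpS ⇒ eeeebpSpSpSpS ⇒ eeeebpbpSpSpS ⇒ eeeebpbpbpSpS ⇒ eeeebpbpbpbpS ⇒ eeeebpbpbpbpb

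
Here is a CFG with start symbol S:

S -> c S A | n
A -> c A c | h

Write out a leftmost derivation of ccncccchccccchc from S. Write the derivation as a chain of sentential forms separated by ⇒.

S ⇒ cSA   [S -> c S A]
cSA ⇒ ccSAA   [S -> c S A]
ccSAA ⇒ ccnAA   [S -> n]
ccnAA ⇒ ccncAcA   [A -> c A c]
ccncAcA ⇒ ccnccAccA   [A -> c A c]
ccnccAccA ⇒ ccncccAcccA   [A -> c A c]
ccncccAcccA ⇒ ccnccccAccccA   [A -> c A c]
ccnccccAccccA ⇒ ccncccchccccA   [A -> h]
ccncccchccccA ⇒ ccncccchcccccAc   [A -> c A c]
ccncccchcccccAc ⇒ ccncccchccccchc   [A -> h]

S ⇒ cSA ⇒ ccSAA ⇒ ccnAA ⇒ ccncAcA ⇒ ccnccAccA ⇒ ccncccAcccA ⇒ ccnccccAccccA ⇒ ccncccchccccA ⇒ ccncccchcccccAc ⇒ ccncccchccccchc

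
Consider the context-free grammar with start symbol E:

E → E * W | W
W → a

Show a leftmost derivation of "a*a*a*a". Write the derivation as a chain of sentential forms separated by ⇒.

E ⇒ E*W ⇒ E*W*W ⇒ E*W*W*W ⇒ W*W*W*W ⇒ a*W*W*W ⇒ a*a*W*W ⇒ a*a*a*W ⇒ a*a*a*a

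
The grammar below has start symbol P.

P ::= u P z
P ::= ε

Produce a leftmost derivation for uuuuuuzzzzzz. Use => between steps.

P => uPz   [P ::= u P z]
uPz => uuPzz   [P ::= u P z]
uuPzz => uuuPzzz   [P ::= u P z]
uuuPzzz => uuuuPzzzz   [P ::= u P z]
uuuuPzzzz => uuuuuPzzzzz   [P ::= u P z]
uuuuuPzzzzz => uuuuuuPzzzzzz   [P ::= u P z]
uuuuuuPzzzzzz => uuuuuuzzzzzz   [P ::= ε]

P=>uPz=>uuPzz=>uuuPzzz=>uuuuPzzzz=>uuuuuPzzzzz=>uuuuuuPzzzzzz=>uuuuuuzzzzzz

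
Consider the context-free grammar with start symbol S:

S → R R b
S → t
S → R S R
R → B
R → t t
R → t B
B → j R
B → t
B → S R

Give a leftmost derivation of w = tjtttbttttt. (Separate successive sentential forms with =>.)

S => RSR => tBSR => tSRSR => tRRbRSR => tBRbRSR => tjRRbRSR => tjBRbRSR => tjtRbRSR => tjtttbRSR => tjtttbttSR => tjtttbtttR => tjtttbttttt

S => RSR   [S → R S R]
RSR => tBSR   [R → t B]
tBSR => tSRSR   [B → S R]
tSRSR => tRRbRSR   [S → R R b]
tRRbRSR => tBRbRSR   [R → B]
tBRbRSR => tjRRbRSR   [B → j R]
tjRRbRSR => tjBRbRSR   [R → B]
tjBRbRSR => tjtRbRSR   [B → t]
tjtRbRSR => tjtttbRSR   [R → t t]
tjtttbRSR => tjtttbttSR   [R → t t]
tjtttbttSR => tjtttbtttR   [S → t]
tjtttbtttR => tjtttbttttt   [R → t t]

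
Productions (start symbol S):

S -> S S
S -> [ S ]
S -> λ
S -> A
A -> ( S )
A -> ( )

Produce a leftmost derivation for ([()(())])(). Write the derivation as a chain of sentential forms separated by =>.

S => SS   [S -> S S]
SS => AS   [S -> A]
AS => (S)S   [A -> ( S )]
(S)S => ([S])S   [S -> [ S ]]
([S])S => ([SS])S   [S -> S S]
([SS])S => ([AS])S   [S -> A]
([AS])S => ([()S])S   [A -> ( )]
([()S])S => ([()A])S   [S -> A]
([()A])S => ([()(S)])S   [A -> ( S )]
([()(S)])S => ([()(A)])S   [S -> A]
([()(A)])S => ([()((S))])S   [A -> ( S )]
([()((S))])S => ([()(())])S   [S -> λ]
([()(())])S => ([()(())])A   [S -> A]
([()(())])A => ([()(())])()   [A -> ( )]

S=>SS=>AS=>(S)S=>([S])S=>([SS])S=>([AS])S=>([()S])S=>([()A])S=>([()(S)])S=>([()(A)])S=>([()((S))])S=>([()(())])S=>([()(())])A=>([()(())])()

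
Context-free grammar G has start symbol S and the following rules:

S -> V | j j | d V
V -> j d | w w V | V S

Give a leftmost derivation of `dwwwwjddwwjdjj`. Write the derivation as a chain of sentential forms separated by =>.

S => dV   [S -> d V]
dV => dVS   [V -> V S]
dVS => dwwVS   [V -> w w V]
dwwVS => dwwwwVS   [V -> w w V]
dwwwwVS => dwwwwjdS   [V -> j d]
dwwwwjdS => dwwwwjddV   [S -> d V]
dwwwwjddV => dwwwwjddwwV   [V -> w w V]
dwwwwjddwwV => dwwwwjddwwVS   [V -> V S]
dwwwwjddwwVS => dwwwwjddwwjdS   [V -> j d]
dwwwwjddwwjdS => dwwwwjddwwjdjj   [S -> j j]

S => dV => dVS => dwwVS => dwwwwVS => dwwwwjdS => dwwwwjddV => dwwwwjddwwV => dwwwwjddwwVS => dwwwwjddwwjdS => dwwwwjddwwjdjj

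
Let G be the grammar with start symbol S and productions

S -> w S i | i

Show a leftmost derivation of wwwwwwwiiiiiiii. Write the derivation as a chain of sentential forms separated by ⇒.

S⇒wSi⇒wwSii⇒wwwSiii⇒wwwwSiiii⇒wwwwwSiiiii⇒wwwwwwSiiiiii⇒wwwwwwwSiiiiiii⇒wwwwwwwiiiiiiii

S ⇒ wSi   [S -> w S i]
wSi ⇒ wwSii   [S -> w S i]
wwSii ⇒ wwwSiii   [S -> w S i]
wwwSiii ⇒ wwwwSiiii   [S -> w S i]
wwwwSiiii ⇒ wwwwwSiiiii   [S -> w S i]
wwwwwSiiiii ⇒ wwwwwwSiiiiii   [S -> w S i]
wwwwwwSiiiiii ⇒ wwwwwwwSiiiiiii   [S -> w S i]
wwwwwwwSiiiiiii ⇒ wwwwwwwiiiiiiii   [S -> i]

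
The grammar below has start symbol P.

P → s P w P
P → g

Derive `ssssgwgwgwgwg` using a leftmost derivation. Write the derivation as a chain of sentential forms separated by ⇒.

P ⇒ sPwP ⇒ ssPwPwP ⇒ sssPwPwPwP ⇒ ssssPwPwPwPwP ⇒ ssssgwPwPwPwP ⇒ ssssgwgwPwPwP ⇒ ssssgwgwgwPwP ⇒ ssssgwgwgwgwP ⇒ ssssgwgwgwgwg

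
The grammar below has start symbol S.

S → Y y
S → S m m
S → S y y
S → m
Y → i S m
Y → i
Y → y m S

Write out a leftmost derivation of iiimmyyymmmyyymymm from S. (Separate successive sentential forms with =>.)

S => Smm => Yymm => iSmymm => iSyymymm => iYyyymymm => iiSmyyymymm => iiSmmmyyymymm => iiSyymmmyyymymm => iiYyyymmmyyymymm => iiiSmyyymmmyyymymm => iiimmyyymmmyyymymm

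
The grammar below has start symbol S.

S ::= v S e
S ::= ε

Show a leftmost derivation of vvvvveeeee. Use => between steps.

S => vSe => vvSee => vvvSeee => vvvvSeeee => vvvvvSeeeee => vvvvveeeee

S => vSe   [S ::= v S e]
vSe => vvSee   [S ::= v S e]
vvSee => vvvSeee   [S ::= v S e]
vvvSeee => vvvvSeeee   [S ::= v S e]
vvvvSeeee => vvvvvSeeeee   [S ::= v S e]
vvvvvSeeeee => vvvvveeeee   [S ::= ε]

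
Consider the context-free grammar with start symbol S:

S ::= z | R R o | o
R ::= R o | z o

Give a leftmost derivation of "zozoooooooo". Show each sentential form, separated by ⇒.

S ⇒ RRo   [S ::= R R o]
RRo ⇒ zoRo   [R ::= z o]
zoRo ⇒ zoRoo   [R ::= R o]
zoRoo ⇒ zoRooo   [R ::= R o]
zoRooo ⇒ zoRoooo   [R ::= R o]
zoRoooo ⇒ zoRooooo   [R ::= R o]
zoRooooo ⇒ zoRoooooo   [R ::= R o]
zoRoooooo ⇒ zoRooooooo   [R ::= R o]
zoRooooooo ⇒ zozoooooooo   [R ::= z o]

S ⇒ RRo ⇒ zoRo ⇒ zoRoo ⇒ zoRooo ⇒ zoRoooo ⇒ zoRooooo ⇒ zoRoooooo ⇒ zoRooooooo ⇒ zozoooooooo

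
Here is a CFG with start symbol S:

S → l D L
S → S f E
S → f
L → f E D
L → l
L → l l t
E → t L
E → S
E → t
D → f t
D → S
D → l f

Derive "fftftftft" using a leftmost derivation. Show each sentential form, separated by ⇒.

S ⇒ SfE ⇒ SfEfE ⇒ SfEfEfE ⇒ SfEfEfEfE ⇒ ffEfEfEfE ⇒ fftfEfEfE ⇒ fftftfEfE ⇒ fftftftfE ⇒ fftftftft

S ⇒ SfE   [S → S f E]
SfE ⇒ SfEfE   [S → S f E]
SfEfE ⇒ SfEfEfE   [S → S f E]
SfEfEfE ⇒ SfEfEfEfE   [S → S f E]
SfEfEfEfE ⇒ ffEfEfEfE   [S → f]
ffEfEfEfE ⇒ fftfEfEfE   [E → t]
fftfEfEfE ⇒ fftftfEfE   [E → t]
fftftfEfE ⇒ fftftftfE   [E → t]
fftftftfE ⇒ fftftftft   [E → t]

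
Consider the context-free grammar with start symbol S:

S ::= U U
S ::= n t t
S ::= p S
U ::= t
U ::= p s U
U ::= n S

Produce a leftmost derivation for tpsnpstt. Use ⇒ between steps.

S ⇒ UU ⇒ tU ⇒ tpsU ⇒ tpsnS ⇒ tpsnUU ⇒ tpsnpsUU ⇒ tpsnpstU ⇒ tpsnpstt

S ⇒ UU   [S ::= U U]
UU ⇒ tU   [U ::= t]
tU ⇒ tpsU   [U ::= p s U]
tpsU ⇒ tpsnS   [U ::= n S]
tpsnS ⇒ tpsnUU   [S ::= U U]
tpsnUU ⇒ tpsnpsUU   [U ::= p s U]
tpsnpsUU ⇒ tpsnpstU   [U ::= t]
tpsnpstU ⇒ tpsnpstt   [U ::= t]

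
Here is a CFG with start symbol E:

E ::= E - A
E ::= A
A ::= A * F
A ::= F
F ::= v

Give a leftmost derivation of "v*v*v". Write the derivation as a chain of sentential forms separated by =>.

E=>A=>A*F=>A*F*F=>F*F*F=>v*F*F=>v*v*F=>v*v*v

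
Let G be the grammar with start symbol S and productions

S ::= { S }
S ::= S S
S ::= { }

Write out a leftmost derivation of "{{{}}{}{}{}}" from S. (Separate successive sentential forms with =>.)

S=>{S}=>{SS}=>{SSS}=>{{S}SS}=>{{{}}SS}=>{{{}}{}S}=>{{{}}{}SS}=>{{{}}{}{}S}=>{{{}}{}{}{}}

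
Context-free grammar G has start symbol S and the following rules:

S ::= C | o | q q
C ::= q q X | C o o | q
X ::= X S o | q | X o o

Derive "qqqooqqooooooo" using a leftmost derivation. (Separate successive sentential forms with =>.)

S => C   [S ::= C]
C => qqX   [C ::= q q X]
qqX => qqXoo   [X ::= X o o]
qqXoo => qqXoooo   [X ::= X o o]
qqXoooo => qqXoooooo   [X ::= X o o]
qqXoooooo => qqXSooooooo   [X ::= X S o]
qqXSooooooo => qqXooSooooooo   [X ::= X o o]
qqXooSooooooo => qqqooSooooooo   [X ::= q]
qqqooSooooooo => qqqooqqooooooo   [S ::= q q]

S => C => qqX => qqXoo => qqXoooo => qqXoooooo => qqXSooooooo => qqXooSooooooo => qqqooSooooooo => qqqooqqooooooo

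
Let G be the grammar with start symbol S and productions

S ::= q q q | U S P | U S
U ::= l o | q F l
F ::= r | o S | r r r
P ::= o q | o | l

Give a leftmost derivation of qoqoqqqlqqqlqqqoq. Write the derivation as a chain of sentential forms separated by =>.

S=>USP=>qFlSP=>qoSlSP=>qoUSlSP=>qoqFlSlSP=>qoqoSlSlSP=>qoqoqqqlSlSP=>qoqoqqqlqqqlSP=>qoqoqqqlqqqlqqqP=>qoqoqqqlqqqlqqqoq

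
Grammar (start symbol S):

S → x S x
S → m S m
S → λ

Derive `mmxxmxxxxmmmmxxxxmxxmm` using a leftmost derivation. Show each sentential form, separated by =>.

S => mSm   [S → m S m]
mSm => mmSmm   [S → m S m]
mmSmm => mmxSxmm   [S → x S x]
mmxSxmm => mmxxSxxmm   [S → x S x]
mmxxSxxmm => mmxxmSmxxmm   [S → m S m]
mmxxmSmxxmm => mmxxmxSxmxxmm   [S → x S x]
mmxxmxSxmxxmm => mmxxmxxSxxmxxmm   [S → x S x]
mmxxmxxSxxmxxmm => mmxxmxxxSxxxmxxmm   [S → x S x]
mmxxmxxxSxxxmxxmm => mmxxmxxxxSxxxxmxxmm   [S → x S x]
mmxxmxxxxSxxxxmxxmm => mmxxmxxxxmSmxxxxmxxmm   [S → m S m]
mmxxmxxxxmSmxxxxmxxmm => mmxxmxxxxmmSmmxxxxmxxmm   [S → m S m]
mmxxmxxxxmmSmmxxxxmxxmm => mmxxmxxxxmmmmxxxxmxxmm   [S → λ]

S=>mSm=>mmSmm=>mmxSxmm=>mmxxSxxmm=>mmxxmSmxxmm=>mmxxmxSxmxxmm=>mmxxmxxSxxmxxmm=>mmxxmxxxSxxxmxxmm=>mmxxmxxxxSxxxxmxxmm=>mmxxmxxxxmSmxxxxmxxmm=>mmxxmxxxxmmSmmxxxxmxxmm=>mmxxmxxxxmmmmxxxxmxxmm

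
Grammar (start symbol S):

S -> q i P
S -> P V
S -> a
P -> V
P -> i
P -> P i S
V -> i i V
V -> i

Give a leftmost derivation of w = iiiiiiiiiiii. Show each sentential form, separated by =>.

S => PV   [S -> P V]
PV => iV   [P -> i]
iV => iiiV   [V -> i i V]
iiiV => iiiiiV   [V -> i i V]
iiiiiV => iiiiiiiV   [V -> i i V]
iiiiiiiV => iiiiiiiiiV   [V -> i i V]
iiiiiiiiiV => iiiiiiiiiiiV   [V -> i i V]
iiiiiiiiiiiV => iiiiiiiiiiii   [V -> i]

S => PV => iV => iiiV => iiiiiV => iiiiiiiV => iiiiiiiiiV => iiiiiiiiiiiV => iiiiiiiiiiii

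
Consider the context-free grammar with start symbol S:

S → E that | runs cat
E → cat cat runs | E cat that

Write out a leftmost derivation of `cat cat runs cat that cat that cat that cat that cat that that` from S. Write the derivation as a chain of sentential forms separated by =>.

S => E that   [S → E that]
E that => E cat that that   [E → E cat that]
E cat that that => E cat that cat that that   [E → E cat that]
E cat that cat that that => E cat that cat that cat that that   [E → E cat that]
E cat that cat that cat that that => E cat that cat that cat that cat that that   [E → E cat that]
E cat that cat that cat that cat that that => E cat that cat that cat that cat that cat that that   [E → E cat that]
E cat that cat that cat that cat that cat that that => cat cat runs cat that cat that cat that cat that cat that that   [E → cat cat runs]

S => E that => E cat that that => E cat that cat that that => E cat that cat that cat that that => E cat that cat that cat that cat that that => E cat that cat that cat that cat that cat that that => cat cat runs cat that cat that cat that cat that cat that that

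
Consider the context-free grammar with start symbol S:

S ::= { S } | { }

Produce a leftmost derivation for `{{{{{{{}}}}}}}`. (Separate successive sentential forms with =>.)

S => {S}   [S ::= { S }]
{S} => {{S}}   [S ::= { S }]
{{S}} => {{{S}}}   [S ::= { S }]
{{{S}}} => {{{{S}}}}   [S ::= { S }]
{{{{S}}}} => {{{{{S}}}}}   [S ::= { S }]
{{{{{S}}}}} => {{{{{{S}}}}}}   [S ::= { S }]
{{{{{{S}}}}}} => {{{{{{{}}}}}}}   [S ::= { }]

S => {S} => {{S}} => {{{S}}} => {{{{S}}}} => {{{{{S}}}}} => {{{{{{S}}}}}} => {{{{{{{}}}}}}}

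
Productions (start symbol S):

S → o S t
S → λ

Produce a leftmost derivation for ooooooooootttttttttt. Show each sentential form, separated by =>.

S => oSt   [S → o S t]
oSt => ooStt   [S → o S t]
ooStt => oooSttt   [S → o S t]
oooSttt => ooooStttt   [S → o S t]
ooooStttt => oooooSttttt   [S → o S t]
oooooSttttt => ooooooStttttt   [S → o S t]
ooooooStttttt => oooooooSttttttt   [S → o S t]
oooooooSttttttt => ooooooooStttttttt   [S → o S t]
ooooooooStttttttt => oooooooooSttttttttt   [S → o S t]
oooooooooSttttttttt => ooooooooooStttttttttt   [S → o S t]
ooooooooooStttttttttt => ooooooooootttttttttt   [S → λ]

S => oSt => ooStt => oooSttt => ooooStttt => oooooSttttt => ooooooStttttt => oooooooSttttttt => ooooooooStttttttt => oooooooooSttttttttt => ooooooooooStttttttttt => ooooooooootttttttttt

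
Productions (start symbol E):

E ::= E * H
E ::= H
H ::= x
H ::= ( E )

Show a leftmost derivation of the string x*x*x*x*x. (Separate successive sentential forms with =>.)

E => E*H   [E ::= E * H]
E*H => E*H*H   [E ::= E * H]
E*H*H => E*H*H*H   [E ::= E * H]
E*H*H*H => E*H*H*H*H   [E ::= E * H]
E*H*H*H*H => H*H*H*H*H   [E ::= H]
H*H*H*H*H => x*H*H*H*H   [H ::= x]
x*H*H*H*H => x*x*H*H*H   [H ::= x]
x*x*H*H*H => x*x*x*H*H   [H ::= x]
x*x*x*H*H => x*x*x*x*H   [H ::= x]
x*x*x*x*H => x*x*x*x*x   [H ::= x]

E => E*H => E*H*H => E*H*H*H => E*H*H*H*H => H*H*H*H*H => x*H*H*H*H => x*x*H*H*H => x*x*x*H*H => x*x*x*x*H => x*x*x*x*x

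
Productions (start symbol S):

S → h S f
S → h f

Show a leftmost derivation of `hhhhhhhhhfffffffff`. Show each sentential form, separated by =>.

S => hSf => hhSff => hhhSfff => hhhhSffff => hhhhhSfffff => hhhhhhSffffff => hhhhhhhSfffffff => hhhhhhhhSffffffff => hhhhhhhhhfffffffff

S => hSf   [S → h S f]
hSf => hhSff   [S → h S f]
hhSff => hhhSfff   [S → h S f]
hhhSfff => hhhhSffff   [S → h S f]
hhhhSffff => hhhhhSfffff   [S → h S f]
hhhhhSfffff => hhhhhhSffffff   [S → h S f]
hhhhhhSffffff => hhhhhhhSfffffff   [S → h S f]
hhhhhhhSfffffff => hhhhhhhhSffffffff   [S → h S f]
hhhhhhhhSffffffff => hhhhhhhhhfffffffff   [S → h f]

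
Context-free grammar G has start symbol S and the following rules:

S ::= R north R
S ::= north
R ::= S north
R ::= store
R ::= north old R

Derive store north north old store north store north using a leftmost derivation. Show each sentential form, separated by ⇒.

S ⇒ R north R ⇒ store north R ⇒ store north S north ⇒ store north R north R north ⇒ store north north old R north R north ⇒ store north north old store north R north ⇒ store north north old store north store north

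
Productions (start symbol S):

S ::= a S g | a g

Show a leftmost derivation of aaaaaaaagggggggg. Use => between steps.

S => aSg   [S ::= a S g]
aSg => aaSgg   [S ::= a S g]
aaSgg => aaaSggg   [S ::= a S g]
aaaSggg => aaaaSgggg   [S ::= a S g]
aaaaSgggg => aaaaaSggggg   [S ::= a S g]
aaaaaSggggg => aaaaaaSgggggg   [S ::= a S g]
aaaaaaSgggggg => aaaaaaaSggggggg   [S ::= a S g]
aaaaaaaSggggggg => aaaaaaaagggggggg   [S ::= a g]

S => aSg => aaSgg => aaaSggg => aaaaSgggg => aaaaaSggggg => aaaaaaSgggggg => aaaaaaaSggggggg => aaaaaaaagggggggg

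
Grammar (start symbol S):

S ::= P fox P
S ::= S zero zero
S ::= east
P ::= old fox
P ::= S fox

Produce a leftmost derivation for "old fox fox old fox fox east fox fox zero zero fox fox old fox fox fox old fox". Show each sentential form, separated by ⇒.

S ⇒ P fox P ⇒ S fox fox P ⇒ P fox P fox fox P ⇒ S fox fox P fox fox P ⇒ S zero zero fox fox P fox fox P ⇒ P fox P zero zero fox fox P fox fox P ⇒ old fox fox P zero zero fox fox P fox fox P ⇒ old fox fox S fox zero zero fox fox P fox fox P ⇒ old fox fox P fox P fox zero zero fox fox P fox fox P ⇒ old fox fox old fox fox P fox zero zero fox fox P fox fox P ⇒ old fox fox old fox fox S fox fox zero zero fox fox P fox fox P ⇒ old fox fox old fox fox east fox fox zero zero fox fox P fox fox P ⇒ old fox fox old fox fox east fox fox zero zero fox fox old fox fox fox P ⇒ old fox fox old fox fox east fox fox zero zero fox fox old fox fox fox old fox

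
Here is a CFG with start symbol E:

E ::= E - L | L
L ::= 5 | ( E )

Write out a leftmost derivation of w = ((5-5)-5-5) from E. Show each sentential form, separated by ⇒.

E ⇒ L ⇒ (E) ⇒ (E-L) ⇒ (E-L-L) ⇒ (L-L-L) ⇒ ((E)-L-L) ⇒ ((E-L)-L-L) ⇒ ((L-L)-L-L) ⇒ ((5-L)-L-L) ⇒ ((5-5)-L-L) ⇒ ((5-5)-5-L) ⇒ ((5-5)-5-5)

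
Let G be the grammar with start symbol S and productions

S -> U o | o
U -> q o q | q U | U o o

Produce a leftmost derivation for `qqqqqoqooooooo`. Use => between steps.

S=>Uo=>qUo=>qUooo=>qUooooo=>qqUooooo=>qqqUooooo=>qqqqUooooo=>qqqqUooooooo=>qqqqqoqooooooo

S => Uo   [S -> U o]
Uo => qUo   [U -> q U]
qUo => qUooo   [U -> U o o]
qUooo => qUooooo   [U -> U o o]
qUooooo => qqUooooo   [U -> q U]
qqUooooo => qqqUooooo   [U -> q U]
qqqUooooo => qqqqUooooo   [U -> q U]
qqqqUooooo => qqqqUooooooo   [U -> U o o]
qqqqUooooooo => qqqqqoqooooooo   [U -> q o q]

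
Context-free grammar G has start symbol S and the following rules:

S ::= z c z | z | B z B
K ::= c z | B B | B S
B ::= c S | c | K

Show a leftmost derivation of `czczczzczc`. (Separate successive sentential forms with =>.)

S => BzB => KzB => BSzB => KSzB => czSzB => czBzBzB => czcSzBzB => czczczzBzB => czczczzczB => czczczzczc

S => BzB   [S ::= B z B]
BzB => KzB   [B ::= K]
KzB => BSzB   [K ::= B S]
BSzB => KSzB   [B ::= K]
KSzB => czSzB   [K ::= c z]
czSzB => czBzBzB   [S ::= B z B]
czBzBzB => czcSzBzB   [B ::= c S]
czcSzBzB => czczczzBzB   [S ::= z c z]
czczczzBzB => czczczzczB   [B ::= c]
czczczzczB => czczczzczc   [B ::= c]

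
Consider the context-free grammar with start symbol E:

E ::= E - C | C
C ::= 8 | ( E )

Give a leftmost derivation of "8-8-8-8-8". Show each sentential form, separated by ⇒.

E ⇒ E-C ⇒ E-C-C ⇒ E-C-C-C ⇒ E-C-C-C-C ⇒ C-C-C-C-C ⇒ 8-C-C-C-C ⇒ 8-8-C-C-C ⇒ 8-8-8-C-C ⇒ 8-8-8-8-C ⇒ 8-8-8-8-8

E ⇒ E-C   [E ::= E - C]
E-C ⇒ E-C-C   [E ::= E - C]
E-C-C ⇒ E-C-C-C   [E ::= E - C]
E-C-C-C ⇒ E-C-C-C-C   [E ::= E - C]
E-C-C-C-C ⇒ C-C-C-C-C   [E ::= C]
C-C-C-C-C ⇒ 8-C-C-C-C   [C ::= 8]
8-C-C-C-C ⇒ 8-8-C-C-C   [C ::= 8]
8-8-C-C-C ⇒ 8-8-8-C-C   [C ::= 8]
8-8-8-C-C ⇒ 8-8-8-8-C   [C ::= 8]
8-8-8-8-C ⇒ 8-8-8-8-8   [C ::= 8]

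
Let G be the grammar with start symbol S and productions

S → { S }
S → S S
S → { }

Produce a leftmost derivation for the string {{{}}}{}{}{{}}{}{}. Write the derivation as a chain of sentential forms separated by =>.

S => SS   [S → S S]
SS => {S}S   [S → { S }]
{S}S => {{S}}S   [S → { S }]
{{S}}S => {{{}}}S   [S → { }]
{{{}}}S => {{{}}}SS   [S → S S]
{{{}}}SS => {{{}}}SSS   [S → S S]
{{{}}}SSS => {{{}}}{}SS   [S → { }]
{{{}}}{}SS => {{{}}}{}SSS   [S → S S]
{{{}}}{}SSS => {{{}}}{}SSSS   [S → S S]
{{{}}}{}SSSS => {{{}}}{}{}SSS   [S → { }]
{{{}}}{}{}SSS => {{{}}}{}{}{S}SS   [S → { S }]
{{{}}}{}{}{S}SS => {{{}}}{}{}{{}}SS   [S → { }]
{{{}}}{}{}{{}}SS => {{{}}}{}{}{{}}{}S   [S → { }]
{{{}}}{}{}{{}}{}S => {{{}}}{}{}{{}}{}{}   [S → { }]

S=>SS=>{S}S=>{{S}}S=>{{{}}}S=>{{{}}}SS=>{{{}}}SSS=>{{{}}}{}SS=>{{{}}}{}SSS=>{{{}}}{}SSSS=>{{{}}}{}{}SSS=>{{{}}}{}{}{S}SS=>{{{}}}{}{}{{}}SS=>{{{}}}{}{}{{}}{}S=>{{{}}}{}{}{{}}{}{}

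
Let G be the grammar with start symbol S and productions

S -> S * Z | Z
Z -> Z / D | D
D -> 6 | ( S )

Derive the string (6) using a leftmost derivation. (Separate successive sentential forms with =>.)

S => Z   [S -> Z]
Z => D   [Z -> D]
D => (S)   [D -> ( S )]
(S) => (Z)   [S -> Z]
(Z) => (D)   [Z -> D]
(D) => (6)   [D -> 6]

S => Z => D => (S) => (Z) => (D) => (6)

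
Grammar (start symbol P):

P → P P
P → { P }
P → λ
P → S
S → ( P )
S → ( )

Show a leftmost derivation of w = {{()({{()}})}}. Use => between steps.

P => {P}   [P → { P }]
{P} => {{P}}   [P → { P }]
{{P}} => {{PP}}   [P → P P]
{{PP}} => {{SP}}   [P → S]
{{SP}} => {{()P}}   [S → ( )]
{{()P}} => {{()S}}   [P → S]
{{()S}} => {{()(P)}}   [S → ( P )]
{{()(P)}} => {{()({P})}}   [P → { P }]
{{()({P})}} => {{()({{P}})}}   [P → { P }]
{{()({{P}})}} => {{()({{S}})}}   [P → S]
{{()({{S}})}} => {{()({{()}})}}   [S → ( )]

P => {P} => {{P}} => {{PP}} => {{SP}} => {{()P}} => {{()S}} => {{()(P)}} => {{()({P})}} => {{()({{P}})}} => {{()({{S}})}} => {{()({{()}})}}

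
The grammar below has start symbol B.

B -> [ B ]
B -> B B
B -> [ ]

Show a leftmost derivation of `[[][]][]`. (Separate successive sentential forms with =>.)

B => BB   [B -> B B]
BB => [B]B   [B -> [ B ]]
[B]B => [BB]B   [B -> B B]
[BB]B => [[]B]B   [B -> [ ]]
[[]B]B => [[][]]B   [B -> [ ]]
[[][]]B => [[][]][]   [B -> [ ]]

B=>BB=>[B]B=>[BB]B=>[[]B]B=>[[][]]B=>[[][]][]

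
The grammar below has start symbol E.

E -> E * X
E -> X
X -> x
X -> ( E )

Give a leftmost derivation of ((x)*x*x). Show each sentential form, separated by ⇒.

E ⇒ X   [E -> X]
X ⇒ (E)   [X -> ( E )]
(E) ⇒ (E*X)   [E -> E * X]
(E*X) ⇒ (E*X*X)   [E -> E * X]
(E*X*X) ⇒ (X*X*X)   [E -> X]
(X*X*X) ⇒ ((E)*X*X)   [X -> ( E )]
((E)*X*X) ⇒ ((X)*X*X)   [E -> X]
((X)*X*X) ⇒ ((x)*X*X)   [X -> x]
((x)*X*X) ⇒ ((x)*x*X)   [X -> x]
((x)*x*X) ⇒ ((x)*x*x)   [X -> x]

E⇒X⇒(E)⇒(E*X)⇒(E*X*X)⇒(X*X*X)⇒((E)*X*X)⇒((X)*X*X)⇒((x)*X*X)⇒((x)*x*X)⇒((x)*x*x)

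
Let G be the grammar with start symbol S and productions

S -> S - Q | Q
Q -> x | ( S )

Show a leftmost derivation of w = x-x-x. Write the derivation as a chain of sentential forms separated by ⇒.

S⇒S-Q⇒S-Q-Q⇒Q-Q-Q⇒x-Q-Q⇒x-x-Q⇒x-x-x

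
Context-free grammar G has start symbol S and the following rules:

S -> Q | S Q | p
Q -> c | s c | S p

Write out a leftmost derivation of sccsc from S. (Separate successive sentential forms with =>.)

S=>SQ=>SQQ=>QQQ=>scQQ=>sccQ=>sccsc

S => SQ   [S -> S Q]
SQ => SQQ   [S -> S Q]
SQQ => QQQ   [S -> Q]
QQQ => scQQ   [Q -> s c]
scQQ => sccQ   [Q -> c]
sccQ => sccsc   [Q -> s c]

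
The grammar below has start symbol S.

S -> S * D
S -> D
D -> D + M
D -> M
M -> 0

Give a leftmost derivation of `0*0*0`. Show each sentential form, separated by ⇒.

S ⇒ S*D ⇒ S*D*D ⇒ D*D*D ⇒ M*D*D ⇒ 0*D*D ⇒ 0*M*D ⇒ 0*0*D ⇒ 0*0*M ⇒ 0*0*0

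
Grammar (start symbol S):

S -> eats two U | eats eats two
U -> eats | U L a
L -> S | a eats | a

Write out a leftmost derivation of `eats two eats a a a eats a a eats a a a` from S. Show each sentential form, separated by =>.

S => eats two U => eats two U L a => eats two U L a L a => eats two U L a L a L a => eats two U L a L a L a L a => eats two eats L a L a L a L a => eats two eats a a L a L a L a => eats two eats a a a eats a L a L a => eats two eats a a a eats a a eats a L a => eats two eats a a a eats a a eats a a a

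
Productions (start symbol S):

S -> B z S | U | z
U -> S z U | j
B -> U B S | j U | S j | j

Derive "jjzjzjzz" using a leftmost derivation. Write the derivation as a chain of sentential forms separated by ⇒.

S ⇒ BzS ⇒ jUzS ⇒ jSzUzS ⇒ jUzUzS ⇒ jjzUzS ⇒ jjzSzUzS ⇒ jjzUzUzS ⇒ jjzjzUzS ⇒ jjzjzjzS ⇒ jjzjzjzz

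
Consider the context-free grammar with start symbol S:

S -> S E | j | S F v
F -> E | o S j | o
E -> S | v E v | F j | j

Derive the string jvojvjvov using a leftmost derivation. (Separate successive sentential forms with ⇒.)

S ⇒ SFv   [S -> S F v]
SFv ⇒ SFvFv   [S -> S F v]
SFvFv ⇒ jFvFv   [S -> j]
jFvFv ⇒ jEvFv   [F -> E]
jEvFv ⇒ jFjvFv   [E -> F j]
jFjvFv ⇒ jEjvFv   [F -> E]
jEjvFv ⇒ jvEvjvFv   [E -> v E v]
jvEvjvFv ⇒ jvFjvjvFv   [E -> F j]
jvFjvjvFv ⇒ jvojvjvFv   [F -> o]
jvojvjvFv ⇒ jvojvjvov   [F -> o]

S⇒SFv⇒SFvFv⇒jFvFv⇒jEvFv⇒jFjvFv⇒jEjvFv⇒jvEvjvFv⇒jvFjvjvFv⇒jvojvjvFv⇒jvojvjvov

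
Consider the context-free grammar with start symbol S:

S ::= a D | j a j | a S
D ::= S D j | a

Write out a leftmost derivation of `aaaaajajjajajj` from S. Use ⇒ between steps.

S ⇒ aS   [S ::= a S]
aS ⇒ aaS   [S ::= a S]
aaS ⇒ aaaD   [S ::= a D]
aaaD ⇒ aaaSDj   [D ::= S D j]
aaaSDj ⇒ aaaaSDj   [S ::= a S]
aaaaSDj ⇒ aaaaaSDj   [S ::= a S]
aaaaaSDj ⇒ aaaaajajDj   [S ::= j a j]
aaaaajajDj ⇒ aaaaajajSDjj   [D ::= S D j]
aaaaajajSDjj ⇒ aaaaajajjajDjj   [S ::= j a j]
aaaaajajjajDjj ⇒ aaaaajajjajajj   [D ::= a]

S⇒aS⇒aaS⇒aaaD⇒aaaSDj⇒aaaaSDj⇒aaaaaSDj⇒aaaaajajDj⇒aaaaajajSDjj⇒aaaaajajjajDjj⇒aaaaajajjajajj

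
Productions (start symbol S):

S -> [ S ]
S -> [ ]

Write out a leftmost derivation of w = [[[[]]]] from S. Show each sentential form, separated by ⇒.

S ⇒ [S] ⇒ [[S]] ⇒ [[[S]]] ⇒ [[[[]]]]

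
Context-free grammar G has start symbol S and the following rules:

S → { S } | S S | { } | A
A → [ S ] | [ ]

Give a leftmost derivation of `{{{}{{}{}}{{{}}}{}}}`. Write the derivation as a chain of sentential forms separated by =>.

S => {S} => {{S}} => {{SS}} => {{SSS}} => {{{}SS}} => {{{}SSS}} => {{{}{S}SS}} => {{{}{SS}SS}} => {{{}{{}S}SS}} => {{{}{{}{}}SS}} => {{{}{{}{}}{S}S}} => {{{}{{}{}}{{S}}S}} => {{{}{{}{}}{{{}}}S}} => {{{}{{}{}}{{{}}}{}}}

S => {S}   [S → { S }]
{S} => {{S}}   [S → { S }]
{{S}} => {{SS}}   [S → S S]
{{SS}} => {{SSS}}   [S → S S]
{{SSS}} => {{{}SS}}   [S → { }]
{{{}SS}} => {{{}SSS}}   [S → S S]
{{{}SSS}} => {{{}{S}SS}}   [S → { S }]
{{{}{S}SS}} => {{{}{SS}SS}}   [S → S S]
{{{}{SS}SS}} => {{{}{{}S}SS}}   [S → { }]
{{{}{{}S}SS}} => {{{}{{}{}}SS}}   [S → { }]
{{{}{{}{}}SS}} => {{{}{{}{}}{S}S}}   [S → { S }]
{{{}{{}{}}{S}S}} => {{{}{{}{}}{{S}}S}}   [S → { S }]
{{{}{{}{}}{{S}}S}} => {{{}{{}{}}{{{}}}S}}   [S → { }]
{{{}{{}{}}{{{}}}S}} => {{{}{{}{}}{{{}}}{}}}   [S → { }]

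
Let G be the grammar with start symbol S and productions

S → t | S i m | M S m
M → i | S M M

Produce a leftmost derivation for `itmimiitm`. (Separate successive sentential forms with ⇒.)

S ⇒ MSm   [S → M S m]
MSm ⇒ SMMSm   [M → S M M]
SMMSm ⇒ SimMMSm   [S → S i m]
SimMMSm ⇒ MSmimMMSm   [S → M S m]
MSmimMMSm ⇒ iSmimMMSm   [M → i]
iSmimMMSm ⇒ itmimMMSm   [S → t]
itmimMMSm ⇒ itmimiMSm   [M → i]
itmimiMSm ⇒ itmimiiSm   [M → i]
itmimiiSm ⇒ itmimiitm   [S → t]

S ⇒ MSm ⇒ SMMSm ⇒ SimMMSm ⇒ MSmimMMSm ⇒ iSmimMMSm ⇒ itmimMMSm ⇒ itmimiMSm ⇒ itmimiiSm ⇒ itmimiitm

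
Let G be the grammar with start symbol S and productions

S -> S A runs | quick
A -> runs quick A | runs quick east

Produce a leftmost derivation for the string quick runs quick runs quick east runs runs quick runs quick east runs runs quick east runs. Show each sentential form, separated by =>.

S => S A runs => S A runs A runs => S A runs A runs A runs => quick A runs A runs A runs => quick runs quick A runs A runs A runs => quick runs quick runs quick east runs A runs A runs => quick runs quick runs quick east runs runs quick A runs A runs => quick runs quick runs quick east runs runs quick runs quick east runs A runs => quick runs quick runs quick east runs runs quick runs quick east runs runs quick east runs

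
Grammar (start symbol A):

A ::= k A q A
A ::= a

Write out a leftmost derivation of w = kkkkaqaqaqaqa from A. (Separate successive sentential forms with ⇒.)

A ⇒ kAqA ⇒ kkAqAqA ⇒ kkkAqAqAqA ⇒ kkkkAqAqAqAqA ⇒ kkkkaqAqAqAqA ⇒ kkkkaqaqAqAqA ⇒ kkkkaqaqaqAqA ⇒ kkkkaqaqaqaqA ⇒ kkkkaqaqaqaqa

A ⇒ kAqA   [A ::= k A q A]
kAqA ⇒ kkAqAqA   [A ::= k A q A]
kkAqAqA ⇒ kkkAqAqAqA   [A ::= k A q A]
kkkAqAqAqA ⇒ kkkkAqAqAqAqA   [A ::= k A q A]
kkkkAqAqAqAqA ⇒ kkkkaqAqAqAqA   [A ::= a]
kkkkaqAqAqAqA ⇒ kkkkaqaqAqAqA   [A ::= a]
kkkkaqaqAqAqA ⇒ kkkkaqaqaqAqA   [A ::= a]
kkkkaqaqaqAqA ⇒ kkkkaqaqaqaqA   [A ::= a]
kkkkaqaqaqaqA ⇒ kkkkaqaqaqaqa   [A ::= a]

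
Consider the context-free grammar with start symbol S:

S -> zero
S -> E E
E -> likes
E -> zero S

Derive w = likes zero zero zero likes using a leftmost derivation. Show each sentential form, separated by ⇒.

S ⇒ E E ⇒ likes E ⇒ likes zero S ⇒ likes zero E E ⇒ likes zero zero S E ⇒ likes zero zero zero E ⇒ likes zero zero zero likes

S ⇒ E E   [S -> E E]
E E ⇒ likes E   [E -> likes]
likes E ⇒ likes zero S   [E -> zero S]
likes zero S ⇒ likes zero E E   [S -> E E]
likes zero E E ⇒ likes zero zero S E   [E -> zero S]
likes zero zero S E ⇒ likes zero zero zero E   [S -> zero]
likes zero zero zero E ⇒ likes zero zero zero likes   [E -> likes]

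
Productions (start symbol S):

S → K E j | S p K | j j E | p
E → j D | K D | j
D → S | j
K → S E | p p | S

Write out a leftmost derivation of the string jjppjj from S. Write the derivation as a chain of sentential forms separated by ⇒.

S ⇒ jjE   [S → j j E]
jjE ⇒ jjKD   [E → K D]
jjKD ⇒ jjSED   [K → S E]
jjSED ⇒ jjpED   [S → p]
jjpED ⇒ jjpKDD   [E → K D]
jjpKDD ⇒ jjpSDD   [K → S]
jjpSDD ⇒ jjppDD   [S → p]
jjppDD ⇒ jjppjD   [D → j]
jjppjD ⇒ jjppjj   [D → j]

S ⇒ jjE ⇒ jjKD ⇒ jjSED ⇒ jjpED ⇒ jjpKDD ⇒ jjpSDD ⇒ jjppDD ⇒ jjppjD ⇒ jjppjj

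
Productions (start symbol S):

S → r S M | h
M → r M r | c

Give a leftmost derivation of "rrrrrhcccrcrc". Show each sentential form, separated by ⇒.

S ⇒ rSM ⇒ rrSMM ⇒ rrrSMMM ⇒ rrrrSMMMM ⇒ rrrrrSMMMMM ⇒ rrrrrhMMMMM ⇒ rrrrrhcMMMM ⇒ rrrrrhccMMM ⇒ rrrrrhcccMM ⇒ rrrrrhcccrMrM ⇒ rrrrrhcccrcrM ⇒ rrrrrhcccrcrc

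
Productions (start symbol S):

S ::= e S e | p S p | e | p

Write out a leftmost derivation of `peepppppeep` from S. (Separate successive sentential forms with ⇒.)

S⇒pSp⇒peSep⇒peeSeep⇒peepSpeep⇒peeppSppeep⇒peepppppeep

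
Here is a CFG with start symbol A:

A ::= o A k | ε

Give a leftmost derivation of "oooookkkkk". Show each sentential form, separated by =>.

A => oAk => ooAkk => oooAkkk => ooooAkkkk => oooooAkkkkk => oooookkkkk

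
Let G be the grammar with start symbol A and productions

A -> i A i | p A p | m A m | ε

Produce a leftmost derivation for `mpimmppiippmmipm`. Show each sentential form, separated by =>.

A => mAm   [A -> m A m]
mAm => mpApm   [A -> p A p]
mpApm => mpiAipm   [A -> i A i]
mpiAipm => mpimAmipm   [A -> m A m]
mpimAmipm => mpimmAmmipm   [A -> m A m]
mpimmAmmipm => mpimmpApmmipm   [A -> p A p]
mpimmpApmmipm => mpimmppAppmmipm   [A -> p A p]
mpimmppAppmmipm => mpimmppiAippmmipm   [A -> i A i]
mpimmppiAippmmipm => mpimmppiippmmipm   [A -> ε]

A=>mAm=>mpApm=>mpiAipm=>mpimAmipm=>mpimmAmmipm=>mpimmpApmmipm=>mpimmppAppmmipm=>mpimmppiAippmmipm=>mpimmppiippmmipm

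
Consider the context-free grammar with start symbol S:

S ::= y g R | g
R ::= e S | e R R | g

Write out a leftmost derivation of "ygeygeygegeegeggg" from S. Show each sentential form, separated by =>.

S => ygR => ygeS => ygeygR => ygeygeS => ygeygeygR => ygeygeygeRR => ygeygeygegR => ygeygeygegeRR => ygeygeygegeeRRR => ygeygeygegeegRR => ygeygeygegeegeRRR => ygeygeygegeegegRR => ygeygeygegeegeggR => ygeygeygegeegeggg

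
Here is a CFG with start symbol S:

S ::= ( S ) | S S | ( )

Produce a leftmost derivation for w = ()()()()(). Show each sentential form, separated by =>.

S => SS => SSS => SSSS => SSSSS => ()SSSS => ()()SSS => ()()()SS => ()()()()S => ()()()()()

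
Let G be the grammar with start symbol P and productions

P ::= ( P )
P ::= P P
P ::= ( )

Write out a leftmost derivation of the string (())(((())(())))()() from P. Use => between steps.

P=>PP=>(P)P=>(())P=>(())PP=>(())PPP=>(())(P)PP=>(())((P))PP=>(())((PP))PP=>(())(((P)P))PP=>(())(((())P))PP=>(())(((())(P)))PP=>(())(((())(())))PP=>(())(((())(())))()P=>(())(((())(())))()()

P => PP   [P ::= P P]
PP => (P)P   [P ::= ( P )]
(P)P => (())P   [P ::= ( )]
(())P => (())PP   [P ::= P P]
(())PP => (())PPP   [P ::= P P]
(())PPP => (())(P)PP   [P ::= ( P )]
(())(P)PP => (())((P))PP   [P ::= ( P )]
(())((P))PP => (())((PP))PP   [P ::= P P]
(())((PP))PP => (())(((P)P))PP   [P ::= ( P )]
(())(((P)P))PP => (())(((())P))PP   [P ::= ( )]
(())(((())P))PP => (())(((())(P)))PP   [P ::= ( P )]
(())(((())(P)))PP => (())(((())(())))PP   [P ::= ( )]
(())(((())(())))PP => (())(((())(())))()P   [P ::= ( )]
(())(((())(())))()P => (())(((())(())))()()   [P ::= ( )]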